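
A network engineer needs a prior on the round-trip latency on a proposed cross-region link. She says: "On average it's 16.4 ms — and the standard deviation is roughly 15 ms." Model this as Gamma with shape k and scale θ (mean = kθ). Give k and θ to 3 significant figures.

k ≈ 1.2, θ ≈ 13.7

For Gamma(k, scale θ): mean = kθ, variance = kθ², so CV = 1/√k.
CV = SD/mean = 15/16.4 = 0.9146, hence k = 1/CV² = 1.2.
Then θ = mean/k = 16.4/1.2 = 13.7.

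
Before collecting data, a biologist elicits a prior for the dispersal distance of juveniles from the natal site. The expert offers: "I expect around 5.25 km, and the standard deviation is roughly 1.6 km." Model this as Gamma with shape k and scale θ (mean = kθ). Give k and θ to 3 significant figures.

k ≈ 10.8, θ ≈ 0.488

For Gamma(k, scale θ): mean = kθ, variance = kθ², so CV = 1/√k.
CV = SD/mean = 1.6/5.25 = 0.3048, hence k = 1/CV² = 10.8.
Then θ = mean/k = 5.25/10.8 = 0.488.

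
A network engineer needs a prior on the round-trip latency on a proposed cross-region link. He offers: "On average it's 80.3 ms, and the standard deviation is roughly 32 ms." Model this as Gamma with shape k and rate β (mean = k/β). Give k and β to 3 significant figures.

k ≈ 6.3, β ≈ 0.0784

For Gamma(k, rate β): mean = k/β, variance = k/β², so CV = 1/√k.
CV = SD/mean = 32/80.3 = 0.3985, hence k = 1/CV² = 6.3.
Then β = k/mean = 6.3/80.3 = 0.0784.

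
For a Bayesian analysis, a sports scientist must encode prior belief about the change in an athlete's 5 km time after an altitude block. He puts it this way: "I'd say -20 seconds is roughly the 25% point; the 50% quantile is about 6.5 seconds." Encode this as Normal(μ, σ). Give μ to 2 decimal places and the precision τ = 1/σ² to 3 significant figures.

μ = 6.50, τ = 0.000648

For Normal(μ,σ), the p-quantile is μ + z_p·σ. Here z_{0.25} = -0.6745, z_{0.5} = 0.
So -20 = μ − 0.6745σ and 6.5 = μ + 0σ.
Subtracting: σ = (6.5 − -20)/(0 − (-0.6745)) = 39.29.
Then μ = -20 − (-0.6745)·39.29 = 6.50.
Precision τ = 1/σ² = 1/39.29² = 0.000648.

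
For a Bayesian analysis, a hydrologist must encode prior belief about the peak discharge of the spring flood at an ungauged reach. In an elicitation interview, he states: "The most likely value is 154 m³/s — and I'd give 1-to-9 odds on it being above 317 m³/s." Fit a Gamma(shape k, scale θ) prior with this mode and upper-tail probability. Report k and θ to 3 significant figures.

Gamma(k,θ) with k>1 has mode (k−1)θ, so θ = 154/(k−1).
Need P(X < 317) = 0.9 with θ tied to k this way. Start at k = 2, θ = 154: P(X<317) ≈ 0.610.
Too low — raise k to concentrate. Iterating converges to k ≈ 4.68.
Then θ = 154/(4.68−1) ≈ 41.8.

k ≈ 4.68, θ ≈ 41.8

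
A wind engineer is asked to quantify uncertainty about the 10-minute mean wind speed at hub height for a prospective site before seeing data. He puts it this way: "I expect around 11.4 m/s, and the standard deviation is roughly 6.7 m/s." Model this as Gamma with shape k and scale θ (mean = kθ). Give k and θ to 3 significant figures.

For Gamma(k, scale θ): mean = kθ, variance = kθ², so CV = 1/√k.
CV = SD/mean = 6.7/11.4 = 0.5877, hence k = 1/CV² = 2.9.
Then θ = mean/k = 11.4/2.9 = 3.94.

k ≈ 2.9, θ ≈ 3.94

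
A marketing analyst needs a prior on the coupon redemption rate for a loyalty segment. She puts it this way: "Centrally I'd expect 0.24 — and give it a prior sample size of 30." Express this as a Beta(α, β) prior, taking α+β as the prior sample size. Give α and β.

Under the effective-sample-size interpretation, Beta(α, β) has prior mean α/(α+β) and prior sample size α+β.
So α+β = 30 and α/(α+β) = 0.24, giving α = 0.24·30 = 7.2 and β = 30 − 7.2 = 22.8.

α = 7.2, β = 22.8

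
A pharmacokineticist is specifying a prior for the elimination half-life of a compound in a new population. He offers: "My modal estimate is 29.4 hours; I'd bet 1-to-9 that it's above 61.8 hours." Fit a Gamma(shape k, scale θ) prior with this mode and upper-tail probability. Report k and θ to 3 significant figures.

Gamma(k,θ) with k>1 has mode (k−1)θ, so θ = 29.4/(k−1).
Need P(X < 61.8) = 0.9 with θ tied to k this way. Start at k = 2, θ = 29.4: P(X<61.8) ≈ 0.621.
Too low — raise k to concentrate. Iterating converges to k ≈ 4.48.
Then θ = 29.4/(4.48−1) ≈ 8.45.

k ≈ 4.48, θ ≈ 8.45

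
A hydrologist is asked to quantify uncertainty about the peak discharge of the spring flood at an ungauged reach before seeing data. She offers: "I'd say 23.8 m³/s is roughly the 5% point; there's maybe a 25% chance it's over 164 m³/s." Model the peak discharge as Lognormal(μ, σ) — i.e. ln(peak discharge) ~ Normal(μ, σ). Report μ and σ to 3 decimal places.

If T ~ Lognormal(μ,σ) then ln T ~ Normal(μ,σ), so the p-quantile of ln T is μ + z_p·σ.
ln(23.8) = 3.17 and ln(164) = 5.1; z_{0.05} = -1.645, z_{0.75} = 0.6745.
σ = (5.1 − 3.17)/(0.6745 − (-1.645)) = 0.832.
μ = 3.17 − (-1.645)·0.832 = 4.539.

μ ≈ 4.539, σ ≈ 0.832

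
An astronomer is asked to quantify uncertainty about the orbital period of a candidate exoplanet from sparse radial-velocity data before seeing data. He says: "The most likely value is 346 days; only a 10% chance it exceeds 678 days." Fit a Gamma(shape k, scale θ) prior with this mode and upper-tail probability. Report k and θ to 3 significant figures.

k ≈ 5.23, θ ≈ 81.7

Gamma(k,θ) with k>1 has mode (k−1)θ, so θ = 346/(k−1).
Need P(X < 678) = 0.9 with θ tied to k this way. Start at k = 2, θ = 346: P(X<678) ≈ 0.583.
Too low — raise k to concentrate. Iterating converges to k ≈ 5.23.
Then θ = 346/(5.23−1) ≈ 81.7.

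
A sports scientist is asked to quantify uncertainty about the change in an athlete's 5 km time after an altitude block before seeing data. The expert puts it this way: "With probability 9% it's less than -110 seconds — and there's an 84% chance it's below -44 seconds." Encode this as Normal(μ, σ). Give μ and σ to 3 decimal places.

μ = -72.106, σ = 28.263

The p-quantile of Normal(μ,σ) is μ + z_p·σ, with z_{0.09} = -1.341 and z_{0.84} = 0.9945.
Eliminate σ: μ = (z₂·x₁ − z₁·x₂)/(z₂ − z₁) = (0.9945·-110 − (-1.341)·-44)/2.335 = -72.106.
Then σ = (x₂ − x₁)/(z₂ − z₁) = (-44 − -110)/2.335 = 28.263.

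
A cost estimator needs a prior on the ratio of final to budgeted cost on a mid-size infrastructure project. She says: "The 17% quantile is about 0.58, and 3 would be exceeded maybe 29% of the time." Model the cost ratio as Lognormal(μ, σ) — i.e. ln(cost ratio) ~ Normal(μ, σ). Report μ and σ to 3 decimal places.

μ ≈ 0.495, σ ≈ 1.090

If T ~ Lognormal(μ,σ) then ln T ~ Normal(μ,σ), so the p-quantile of ln T is μ + z_p·σ.
ln(0.58) = -0.5447 and ln(3) = 1.099; z_{0.17} = -0.9542, z_{0.71} = 0.5534.
σ = (1.099 − -0.5447)/(0.5534 − (-0.9542)) = 1.090.
μ = -0.5447 − (-0.9542)·1.090 = 0.495.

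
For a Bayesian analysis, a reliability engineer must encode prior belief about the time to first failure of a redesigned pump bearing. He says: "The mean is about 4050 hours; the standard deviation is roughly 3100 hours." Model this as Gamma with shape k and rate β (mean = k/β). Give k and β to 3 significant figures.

k ≈ 1.71, β ≈ 0.000421

For Gamma(k, rate β): mean = k/β, variance = k/β², so CV = 1/√k.
CV = SD/mean = 3100/4050 = 0.7654, hence k = 1/CV² = 1.71.
Then β = k/mean = 1.71/4050 = 0.000421.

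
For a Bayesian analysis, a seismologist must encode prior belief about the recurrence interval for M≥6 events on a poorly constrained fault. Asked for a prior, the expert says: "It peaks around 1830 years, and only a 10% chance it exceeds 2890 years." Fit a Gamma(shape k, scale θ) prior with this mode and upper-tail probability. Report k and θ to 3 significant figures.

k ≈ 9.98, θ ≈ 204

Gamma(k,θ) with k>1 has mode (k−1)θ, so θ = 1830/(k−1).
Need P(X < 2890) = 0.9 with θ tied to k this way. Start at k = 2, θ = 1830: P(X<2890) ≈ 0.468.
Too low — raise k to concentrate. Iterating converges to k ≈ 9.98.
Then θ = 1830/(9.98−1) ≈ 204.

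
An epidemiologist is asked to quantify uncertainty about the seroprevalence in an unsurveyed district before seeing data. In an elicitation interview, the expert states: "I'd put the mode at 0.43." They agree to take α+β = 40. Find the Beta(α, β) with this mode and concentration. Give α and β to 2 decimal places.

For α,β > 1 the Beta mode is (α−1)/(α+β−2). With α+β = 40, the mode is (α−1)/38.
Set (α−1)/38 = 0.43 → α = 1 + 0.43·38 = 17.34.
β = 40 − α = 22.66.

α = 17.34, β = 22.66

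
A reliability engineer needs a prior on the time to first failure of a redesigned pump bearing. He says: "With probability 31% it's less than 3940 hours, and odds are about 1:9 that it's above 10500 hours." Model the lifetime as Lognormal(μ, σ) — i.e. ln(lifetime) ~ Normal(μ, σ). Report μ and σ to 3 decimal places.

If T ~ Lognormal(μ,σ) then ln T ~ Normal(μ,σ), so the p-quantile of ln T is μ + z_p·σ.
ln(3940) = 8.279 and ln(10500) = 9.259; z_{0.31} = -0.4959, z_{0.9} = 1.282.
σ = (9.259 − 8.279)/(1.282 − (-0.4959)) = 0.551.
μ = 8.279 − (-0.4959)·0.551 = 8.552.

μ ≈ 8.552, σ ≈ 0.551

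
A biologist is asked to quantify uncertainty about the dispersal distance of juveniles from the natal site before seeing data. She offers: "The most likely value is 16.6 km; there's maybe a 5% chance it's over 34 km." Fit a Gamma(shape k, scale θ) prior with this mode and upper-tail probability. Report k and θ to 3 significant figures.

Gamma(k,θ) with k>1 has mode (k−1)θ, so θ = 16.6/(k−1).
Need P(X < 34) = 0.95 with θ tied to k this way. Start at k = 2, θ = 16.6: P(X<34) ≈ 0.607.
Too low — raise k to concentrate. Iterating converges to k ≈ 6.38.
Then θ = 16.6/(6.38−1) ≈ 3.08.

k ≈ 6.38, θ ≈ 3.08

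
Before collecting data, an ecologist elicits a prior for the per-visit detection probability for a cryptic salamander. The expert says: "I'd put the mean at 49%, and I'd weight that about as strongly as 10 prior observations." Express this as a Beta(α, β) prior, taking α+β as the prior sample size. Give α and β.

Under the effective-sample-size interpretation, Beta(α, β) has prior mean α/(α+β) and prior sample size α+β.
So α+β = 10 and α/(α+β) = 0.49, giving α = 0.49·10 = 4.9 and β = 10 − 4.9 = 5.1.

α = 4.9, β = 5.1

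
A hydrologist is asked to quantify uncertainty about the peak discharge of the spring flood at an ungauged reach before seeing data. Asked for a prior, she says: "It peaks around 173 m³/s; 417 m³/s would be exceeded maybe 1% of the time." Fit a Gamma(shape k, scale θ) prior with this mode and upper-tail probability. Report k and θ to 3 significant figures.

k ≈ 7.11, θ ≈ 28.3

Gamma(k,θ) with k>1 has mode (k−1)θ, so θ = 173/(k−1).
Need P(X < 417) = 0.99 with θ tied to k this way. Start at k = 2, θ = 173: P(X<417) ≈ 0.694.
Too low — raise k to concentrate. Iterating converges to k ≈ 7.11.
Then θ = 173/(7.11−1) ≈ 28.3.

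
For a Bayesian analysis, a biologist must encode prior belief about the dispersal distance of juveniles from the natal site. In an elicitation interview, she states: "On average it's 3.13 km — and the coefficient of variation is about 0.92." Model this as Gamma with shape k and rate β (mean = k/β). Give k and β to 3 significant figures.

For Gamma(k, rate β): mean = k/β, variance = k/β², so CV = 1/√k.
CV = 0.92, hence k = 1/CV² = 1.18.
Then β = k/mean = 1.18/3.13 = 0.377.

k ≈ 1.18, β ≈ 0.377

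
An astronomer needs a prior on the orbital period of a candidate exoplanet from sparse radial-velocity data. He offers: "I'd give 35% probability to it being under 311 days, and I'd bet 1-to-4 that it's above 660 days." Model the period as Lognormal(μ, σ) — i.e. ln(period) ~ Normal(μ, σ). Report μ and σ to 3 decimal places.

μ ≈ 5.976, σ ≈ 0.613

If T ~ Lognormal(μ,σ) then ln T ~ Normal(μ,σ), so the p-quantile of ln T is μ + z_p·σ.
ln(311) = 5.74 and ln(660) = 6.492; z_{0.35} = -0.3853, z_{0.8} = 0.8416.
σ = (6.492 − 5.74)/(0.8416 − (-0.3853)) = 0.613.
μ = 5.74 − (-0.3853)·0.613 = 5.976.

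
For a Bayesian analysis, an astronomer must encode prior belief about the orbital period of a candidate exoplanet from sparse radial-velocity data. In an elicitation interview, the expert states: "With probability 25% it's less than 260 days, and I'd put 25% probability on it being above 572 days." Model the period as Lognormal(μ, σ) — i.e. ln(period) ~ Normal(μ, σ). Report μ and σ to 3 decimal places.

μ ≈ 5.955, σ ≈ 0.584

If T ~ Lognormal(μ,σ) then ln T ~ Normal(μ,σ), so the p-quantile of ln T is μ + z_p·σ.
ln(260) = 5.561 and ln(572) = 6.349; z_{0.25} = -0.6745, z_{0.75} = 0.6745.
σ = (6.349 − 5.561)/(0.6745 − (-0.6745)) = 0.584.
μ = 5.561 − (-0.6745)·0.584 = 5.955.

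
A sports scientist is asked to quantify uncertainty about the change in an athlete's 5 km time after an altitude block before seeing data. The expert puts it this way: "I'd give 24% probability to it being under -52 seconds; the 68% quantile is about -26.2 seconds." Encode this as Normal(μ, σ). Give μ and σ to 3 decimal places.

The p-quantile of Normal(μ,σ) is μ + z_p·σ, with z_{0.24} = -0.7063 and z_{0.68} = 0.4677.
Eliminate σ: μ = (z₂·x₁ − z₁·x₂)/(z₂ − z₁) = (0.4677·-52 − (-0.7063)·-26.2)/1.174 = -36.478.
Then σ = (x₂ − x₁)/(z₂ − z₁) = (-26.2 − -52)/1.174 = 21.976.

μ = -36.478, σ = 21.976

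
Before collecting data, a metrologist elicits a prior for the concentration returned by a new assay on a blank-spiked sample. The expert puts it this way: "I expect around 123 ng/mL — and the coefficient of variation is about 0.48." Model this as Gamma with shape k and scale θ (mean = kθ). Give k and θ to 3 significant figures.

k ≈ 4.34, θ ≈ 28.3

For Gamma(k, scale θ): mean = kθ, variance = kθ², so CV = 1/√k.
CV = 0.48, hence k = 1/CV² = 4.34.
Then θ = mean/k = 123/4.34 = 28.3.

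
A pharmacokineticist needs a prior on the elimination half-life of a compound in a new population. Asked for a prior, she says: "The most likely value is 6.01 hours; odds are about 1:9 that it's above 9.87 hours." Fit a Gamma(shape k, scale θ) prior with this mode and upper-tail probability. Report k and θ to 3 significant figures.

Gamma(k,θ) with k>1 has mode (k−1)θ, so θ = 6.01/(k−1).
Need P(X < 9.87) = 0.9 with θ tied to k this way. Start at k = 2, θ = 6.01: P(X<9.87) ≈ 0.489.
Too low — raise k to concentrate. Iterating converges to k ≈ 8.66.
Then θ = 6.01/(8.66−1) ≈ 0.784.

k ≈ 8.66, θ ≈ 0.784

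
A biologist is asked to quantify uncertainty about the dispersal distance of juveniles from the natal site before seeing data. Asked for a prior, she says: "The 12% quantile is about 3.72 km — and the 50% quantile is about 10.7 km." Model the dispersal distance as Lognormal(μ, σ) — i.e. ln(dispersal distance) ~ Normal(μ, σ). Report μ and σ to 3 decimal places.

μ ≈ 2.370, σ ≈ 0.899

If T ~ Lognormal(μ,σ) then ln T ~ Normal(μ,σ), so the p-quantile of ln T is μ + z_p·σ.
ln(3.72) = 1.314 and ln(10.7) = 2.37; z_{0.12} = -1.175, z_{0.5} = 0.
σ = (2.37 − 1.314)/(0 − (-1.175)) = 0.899.
μ = 1.314 − (-1.175)·0.899 = 2.370.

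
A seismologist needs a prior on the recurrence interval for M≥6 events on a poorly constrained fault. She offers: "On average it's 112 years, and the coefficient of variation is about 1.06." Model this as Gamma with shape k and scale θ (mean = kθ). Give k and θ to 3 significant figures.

k ≈ 0.89, θ ≈ 126

For Gamma(k, scale θ): mean = kθ, variance = kθ², so CV = 1/√k.
CV = 1.06, hence k = 1/CV² = 0.89.
Then θ = mean/k = 112/0.89 = 126.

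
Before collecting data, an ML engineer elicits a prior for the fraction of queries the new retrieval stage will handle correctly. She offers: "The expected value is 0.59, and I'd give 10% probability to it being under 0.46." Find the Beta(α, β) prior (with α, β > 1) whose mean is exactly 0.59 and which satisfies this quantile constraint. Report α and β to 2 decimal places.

With mean 0.59 fixed, write α = 0.59s, β = 0.41s where s = α+β.
Need P(θ < 0.46) = 0.1 under Beta(0.59s, 0.41s). Normal approximation: (q−m)/√(m(1−m)/s) ≈ z_{0.1} = -1.28, so s ≈ 0.59·0.41·(-1.28)²/(0.46−0.59)² = 23.5.
At s = 23.5: P(θ<0.46) ≈ 0.101. Adjusting to match 0.1 gives s ≈ 23.76.
So α = 0.59·23.76 ≈ 14.02, β = 0.41·23.76 ≈ 9.74.

α ≈ 14.02, β ≈ 9.74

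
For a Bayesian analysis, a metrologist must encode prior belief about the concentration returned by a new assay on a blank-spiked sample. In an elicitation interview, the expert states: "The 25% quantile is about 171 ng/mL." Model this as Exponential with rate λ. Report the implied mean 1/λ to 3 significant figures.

mean ≈ 594 ng/mL

P(T < 171.0) = 1 − e^(−λ·171.0) = 0.25, so λ = −ln(1−0.25)/171.0 = −ln(0.75)/171.0 = 0.00168.
Mean = 1/λ = 594 ng/mL.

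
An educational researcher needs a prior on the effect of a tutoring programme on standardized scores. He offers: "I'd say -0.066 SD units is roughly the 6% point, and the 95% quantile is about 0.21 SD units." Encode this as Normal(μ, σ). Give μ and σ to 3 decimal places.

For Normal(μ,σ), the p-quantile is μ + z_p·σ. Here z_{0.06} = -1.555, z_{0.95} = 1.645.
So -0.066 = μ − 1.555σ and 0.21 = μ + 1.645σ.
Subtracting: σ = (0.21 − -0.066)/(1.645 − (-1.555)) = 0.086.
Then μ = -0.066 − (-1.555)·0.086 = 0.068.

μ = 0.068, σ = 0.086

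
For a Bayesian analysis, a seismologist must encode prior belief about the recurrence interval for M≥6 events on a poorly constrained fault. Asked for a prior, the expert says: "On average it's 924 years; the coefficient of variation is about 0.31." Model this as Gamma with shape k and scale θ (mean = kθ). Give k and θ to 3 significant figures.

k ≈ 10.4, θ ≈ 88.8

For Gamma(k, scale θ): mean = kθ, variance = kθ², so CV = 1/√k.
CV = 0.31, hence k = 1/CV² = 10.4.
Then θ = mean/k = 924/10.4 = 88.8.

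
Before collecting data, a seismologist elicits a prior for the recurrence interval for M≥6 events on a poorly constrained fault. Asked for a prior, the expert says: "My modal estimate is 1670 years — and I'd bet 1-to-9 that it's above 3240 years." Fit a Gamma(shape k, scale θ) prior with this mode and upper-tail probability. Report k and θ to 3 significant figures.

k ≈ 5.36, θ ≈ 383

Gamma(k,θ) with k>1 has mode (k−1)θ, so θ = 1670/(k−1).
Need P(X < 3240) = 0.9 with θ tied to k this way. Start at k = 2, θ = 1670: P(X<3240) ≈ 0.578.
Too low — raise k to concentrate. Iterating converges to k ≈ 5.36.
Then θ = 1670/(5.36−1) ≈ 383.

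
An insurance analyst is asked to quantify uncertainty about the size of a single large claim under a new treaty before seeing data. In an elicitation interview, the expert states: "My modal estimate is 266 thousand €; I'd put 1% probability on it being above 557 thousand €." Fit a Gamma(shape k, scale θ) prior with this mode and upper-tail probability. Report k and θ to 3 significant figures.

k ≈ 9.91, θ ≈ 29.8

Gamma(k,θ) with k>1 has mode (k−1)θ, so θ = 266/(k−1).
Need P(X < 557) = 0.99 with θ tied to k this way. Start at k = 2, θ = 266: P(X<557) ≈ 0.619.
Too low — raise k to concentrate. Iterating converges to k ≈ 9.91.
Then θ = 266/(9.91−1) ≈ 29.8.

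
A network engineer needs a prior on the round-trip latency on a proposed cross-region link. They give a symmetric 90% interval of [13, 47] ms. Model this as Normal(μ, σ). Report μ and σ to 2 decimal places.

μ = 30.00, σ = 10.34

A symmetric 90% interval runs μ ± z·σ with z = 1.645.
Half-width = 17, so σ = 17/1.645 = 10.34.
μ is the interval midpoint, 30.00.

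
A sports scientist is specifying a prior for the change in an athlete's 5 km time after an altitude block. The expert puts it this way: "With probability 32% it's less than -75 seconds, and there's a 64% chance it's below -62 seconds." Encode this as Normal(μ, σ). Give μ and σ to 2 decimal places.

For Normal(μ,σ), the p-quantile is μ + z_p·σ. Here z_{0.32} = -0.4677, z_{0.64} = 0.3585.
So -75 = μ − 0.4677σ and -62 = μ + 0.3585σ.
Subtracting: σ = (-62 − -75)/(0.3585 − (-0.4677)) = 15.74.
Then μ = -75 − (-0.4677)·15.74 = -67.64.

μ = -67.64, σ = 15.74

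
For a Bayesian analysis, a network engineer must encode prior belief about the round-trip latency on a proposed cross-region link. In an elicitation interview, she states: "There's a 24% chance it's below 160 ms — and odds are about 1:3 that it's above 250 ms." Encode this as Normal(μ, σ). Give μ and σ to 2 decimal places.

μ = 206.04, σ = 65.18

The p-quantile of Normal(μ,σ) is μ + z_p·σ, with z_{0.24} = -0.7063 and z_{0.75} = 0.6745.
Eliminate σ: μ = (z₂·x₁ − z₁·x₂)/(z₂ − z₁) = (0.6745·160 − (-0.7063)·250)/1.381 = 206.04.
Then σ = (x₂ − x₁)/(z₂ − z₁) = (250 − 160)/1.381 = 65.18.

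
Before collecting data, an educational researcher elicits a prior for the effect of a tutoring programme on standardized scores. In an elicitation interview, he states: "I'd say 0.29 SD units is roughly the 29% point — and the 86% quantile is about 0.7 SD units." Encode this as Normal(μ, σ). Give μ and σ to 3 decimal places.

For Normal(μ,σ), the p-quantile is μ + z_p·σ. Here z_{0.29} = -0.5534, z_{0.86} = 1.08.
So 0.29 = μ − 0.5534σ and 0.7 = μ + 1.08σ.
Subtracting: σ = (0.7 − 0.29)/(1.08 − (-0.5534)) = 0.251.
Then μ = 0.29 − (-0.5534)·0.251 = 0.429.

μ = 0.429, σ = 0.251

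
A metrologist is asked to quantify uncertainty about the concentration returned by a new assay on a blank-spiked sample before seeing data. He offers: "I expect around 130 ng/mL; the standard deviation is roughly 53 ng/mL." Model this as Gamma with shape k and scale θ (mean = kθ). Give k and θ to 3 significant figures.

k ≈ 6.02, θ ≈ 21.6

For Gamma(k, scale θ): mean = kθ, variance = kθ², so CV = 1/√k.
CV = SD/mean = 53/130 = 0.4077, hence k = 1/CV² = 6.02.
Then θ = mean/k = 130/6.02 = 21.6.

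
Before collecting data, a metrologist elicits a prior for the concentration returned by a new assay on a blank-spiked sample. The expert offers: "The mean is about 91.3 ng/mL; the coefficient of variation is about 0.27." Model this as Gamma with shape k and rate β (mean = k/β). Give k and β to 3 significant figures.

For Gamma(k, rate β): mean = k/β, variance = k/β², so CV = 1/√k.
CV = 0.27, hence k = 1/CV² = 13.7.
Then β = k/mean = 13.7/91.3 = 0.15.

k ≈ 13.7, β ≈ 0.15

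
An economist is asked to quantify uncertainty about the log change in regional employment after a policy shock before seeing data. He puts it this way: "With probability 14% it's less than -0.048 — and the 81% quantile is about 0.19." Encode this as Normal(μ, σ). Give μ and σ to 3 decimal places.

For Normal(μ,σ), the p-quantile is μ + z_p·σ. Here z_{0.14} = -1.08, z_{0.81} = 0.8779.
So -0.048 = μ − 1.08σ and 0.19 = μ + 0.8779σ.
Subtracting: σ = (0.19 − -0.048)/(0.8779 − (-1.08)) = 0.122.
Then μ = -0.048 − (-1.08)·0.122 = 0.083.

μ = 0.083, σ = 0.122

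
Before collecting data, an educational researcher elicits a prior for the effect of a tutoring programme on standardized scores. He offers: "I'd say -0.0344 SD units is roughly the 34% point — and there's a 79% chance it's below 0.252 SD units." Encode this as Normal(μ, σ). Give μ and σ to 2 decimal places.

For Normal(μ,σ), the p-quantile is μ + z_p·σ. Here z_{0.34} = -0.4125, z_{0.79} = 0.8064.
So -0.0344 = μ − 0.4125σ and 0.252 = μ + 0.8064σ.
Subtracting: σ = (0.252 − -0.0344)/(0.8064 − (-0.4125)) = 0.23.
Then μ = -0.0344 − (-0.4125)·0.23 = 0.06.

μ = 0.06, σ = 0.23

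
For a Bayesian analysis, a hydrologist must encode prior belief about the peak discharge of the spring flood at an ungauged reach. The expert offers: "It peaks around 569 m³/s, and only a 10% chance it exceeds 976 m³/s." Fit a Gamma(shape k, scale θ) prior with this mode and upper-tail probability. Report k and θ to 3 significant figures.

Gamma(k,θ) with k>1 has mode (k−1)θ, so θ = 569/(k−1).
Need P(X < 976) = 0.9 with θ tied to k this way. Start at k = 2, θ = 569: P(X<976) ≈ 0.511.
Too low — raise k to concentrate. Iterating converges to k ≈ 7.51.
Then θ = 569/(7.51−1) ≈ 87.4.

k ≈ 7.51, θ ≈ 87.4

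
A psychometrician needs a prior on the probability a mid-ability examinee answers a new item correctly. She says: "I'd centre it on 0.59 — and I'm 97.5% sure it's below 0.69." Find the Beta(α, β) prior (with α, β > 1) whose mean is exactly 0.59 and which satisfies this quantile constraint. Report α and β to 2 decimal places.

With mean 0.59 fixed, write α = 0.59s, β = 0.41s where s = α+β.
Need P(θ < 0.69) = 0.975 under Beta(0.59s, 0.41s). Normal approximation: (q−m)/√(m(1−m)/s) ≈ z_{0.975} = 1.96, so s ≈ 0.59·0.41·(1.96)²/(0.69−0.59)² = 92.9.
At s = 92.9: P(θ<0.69) ≈ 0.978. Adjusting to match 0.975 gives s ≈ 87.96.
So α = 0.59·87.96 ≈ 51.90, β = 0.41·87.96 ≈ 36.06.

α ≈ 51.90, β ≈ 36.06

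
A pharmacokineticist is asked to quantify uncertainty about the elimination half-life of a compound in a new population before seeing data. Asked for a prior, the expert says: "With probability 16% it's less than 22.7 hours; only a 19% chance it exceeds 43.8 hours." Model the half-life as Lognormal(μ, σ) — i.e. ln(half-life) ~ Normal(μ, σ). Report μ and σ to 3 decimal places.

If T ~ Lognormal(μ,σ) then ln T ~ Normal(μ,σ), so the p-quantile of ln T is μ + z_p·σ.
ln(22.7) = 3.122 and ln(43.8) = 3.78; z_{0.16} = -0.9945, z_{0.81} = 0.8779.
σ = (3.78 − 3.122)/(0.8779 − (-0.9945)) = 0.351.
μ = 3.122 − (-0.9945)·0.351 = 3.471.

μ ≈ 3.471, σ ≈ 0.351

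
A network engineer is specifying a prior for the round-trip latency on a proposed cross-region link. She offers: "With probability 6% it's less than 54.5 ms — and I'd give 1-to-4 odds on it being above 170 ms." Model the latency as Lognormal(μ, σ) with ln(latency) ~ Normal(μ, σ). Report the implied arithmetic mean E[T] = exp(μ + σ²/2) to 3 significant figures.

If T ~ Lognormal(μ,σ) then ln T ~ Normal(μ,σ), so the p-quantile of ln T is μ + z_p·σ.
ln(54.5) = 3.998 and ln(170) = 5.136; z_{0.06} = -1.555, z_{0.8} = 0.8416.
σ = (5.136 − 3.998)/(0.8416 − (-1.555)) = 0.475.
μ = 3.998 − (-1.555)·0.475 = 4.736.
E[T] = exp(μ + σ²/2) = exp(4.736 + 0.1127) = 128 ms.

E[T] ≈ 128 ms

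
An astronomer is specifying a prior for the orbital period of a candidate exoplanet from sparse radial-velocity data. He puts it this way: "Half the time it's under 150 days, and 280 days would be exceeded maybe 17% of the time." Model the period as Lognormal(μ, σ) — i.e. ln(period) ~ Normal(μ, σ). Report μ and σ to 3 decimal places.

μ ≈ 5.011, σ ≈ 0.654

If T ~ Lognormal(μ,σ) then ln T ~ Normal(μ,σ), so the p-quantile of ln T is μ + z_p·σ.
ln(150) = 5.011 and ln(280) = 5.635; z_{0.5} = 0, z_{0.83} = 0.9542.
σ = (5.635 − 5.011)/(0.9542 − (0)) = 0.654.
μ = 5.011 − (0)·0.654 = 5.011.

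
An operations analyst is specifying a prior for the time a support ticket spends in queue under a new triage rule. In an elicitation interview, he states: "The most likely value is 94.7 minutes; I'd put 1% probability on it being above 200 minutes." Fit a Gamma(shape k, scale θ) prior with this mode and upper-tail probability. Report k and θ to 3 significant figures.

k ≈ 9.7, θ ≈ 10.9

Gamma(k,θ) with k>1 has mode (k−1)θ, so θ = 94.7/(k−1).
Need P(X < 200) = 0.99 with θ tied to k this way. Start at k = 2, θ = 94.7: P(X<200) ≈ 0.623.
Too low — raise k to concentrate. Iterating converges to k ≈ 9.7.
Then θ = 94.7/(9.7−1) ≈ 10.9.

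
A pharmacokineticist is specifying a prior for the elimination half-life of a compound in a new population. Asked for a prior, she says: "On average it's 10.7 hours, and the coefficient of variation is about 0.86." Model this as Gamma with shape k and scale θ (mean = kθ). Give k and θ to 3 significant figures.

For Gamma(k, scale θ): mean = kθ, variance = kθ², so CV = 1/√k.
CV = 0.86, hence k = 1/CV² = 1.35.
Then θ = mean/k = 10.7/1.35 = 7.91.

k ≈ 1.35, θ ≈ 7.91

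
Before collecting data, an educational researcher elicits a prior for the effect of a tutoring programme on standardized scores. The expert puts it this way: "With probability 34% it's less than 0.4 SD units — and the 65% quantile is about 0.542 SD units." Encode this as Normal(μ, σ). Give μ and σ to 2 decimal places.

For Normal(μ,σ), the p-quantile is μ + z_p·σ. Here z_{0.34} = -0.4125, z_{0.65} = 0.3853.
So 0.4 = μ − 0.4125σ and 0.542 = μ + 0.3853σ.
Subtracting: σ = (0.542 − 0.4)/(0.3853 − (-0.4125)) = 0.18.
Then μ = 0.4 − (-0.4125)·0.18 = 0.47.

μ = 0.47, σ = 0.18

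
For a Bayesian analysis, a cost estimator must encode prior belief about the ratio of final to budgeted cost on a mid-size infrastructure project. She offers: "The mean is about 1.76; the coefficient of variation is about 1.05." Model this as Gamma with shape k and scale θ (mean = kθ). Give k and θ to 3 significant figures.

For Gamma(k, scale θ): mean = kθ, variance = kθ², so CV = 1/√k.
CV = 1.05, hence k = 1/CV² = 0.907.
Then θ = mean/k = 1.76/0.907 = 1.94.

k ≈ 0.907, θ ≈ 1.94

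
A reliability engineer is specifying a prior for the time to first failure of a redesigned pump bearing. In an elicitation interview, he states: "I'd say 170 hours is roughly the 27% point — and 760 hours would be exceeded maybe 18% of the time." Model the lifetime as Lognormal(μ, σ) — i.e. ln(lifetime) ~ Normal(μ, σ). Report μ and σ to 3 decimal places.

If T ~ Lognormal(μ,σ) then ln T ~ Normal(μ,σ), so the p-quantile of ln T is μ + z_p·σ.
ln(170) = 5.136 and ln(760) = 6.633; z_{0.27} = -0.6128, z_{0.82} = 0.9154.
σ = (6.633 − 5.136)/(0.9154 − (-0.6128)) = 0.980.
μ = 5.136 − (-0.6128)·0.980 = 5.736.

μ ≈ 5.736, σ ≈ 0.980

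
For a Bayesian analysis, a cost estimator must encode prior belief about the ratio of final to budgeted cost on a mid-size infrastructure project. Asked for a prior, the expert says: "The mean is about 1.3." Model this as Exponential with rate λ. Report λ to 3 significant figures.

λ ≈ 0.769

Exponential mean = 1/λ, so λ = 1/1.3 = 0.769.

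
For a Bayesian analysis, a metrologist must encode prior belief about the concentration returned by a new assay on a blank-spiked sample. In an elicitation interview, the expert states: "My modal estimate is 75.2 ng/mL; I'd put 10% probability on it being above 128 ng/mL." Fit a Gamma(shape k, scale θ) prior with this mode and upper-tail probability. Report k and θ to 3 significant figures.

k ≈ 7.69, θ ≈ 11.2

Gamma(k,θ) with k>1 has mode (k−1)θ, so θ = 75.2/(k−1).
Need P(X < 128) = 0.9 with θ tied to k this way. Start at k = 2, θ = 75.2: P(X<128) ≈ 0.507.
Too low — raise k to concentrate. Iterating converges to k ≈ 7.69.
Then θ = 75.2/(7.69−1) ≈ 11.2.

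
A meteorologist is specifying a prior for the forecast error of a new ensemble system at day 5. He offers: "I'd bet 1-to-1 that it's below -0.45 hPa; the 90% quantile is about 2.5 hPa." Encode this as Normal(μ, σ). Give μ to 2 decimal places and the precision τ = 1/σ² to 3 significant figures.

μ = -0.45, τ = 0.189

The p-quantile of Normal(μ,σ) is μ + z_p·σ, with z_{0.5} = 0 and z_{0.9} = 1.282.
Eliminate σ: μ = (z₂·x₁ − z₁·x₂)/(z₂ − z₁) = (1.282·-0.45 − (0)·2.5)/1.282 = -0.45.
Then σ = (x₂ − x₁)/(z₂ − z₁) = (2.5 − -0.45)/1.282 = 2.30.
Precision τ = 1/σ² = 1/2.302² = 0.189.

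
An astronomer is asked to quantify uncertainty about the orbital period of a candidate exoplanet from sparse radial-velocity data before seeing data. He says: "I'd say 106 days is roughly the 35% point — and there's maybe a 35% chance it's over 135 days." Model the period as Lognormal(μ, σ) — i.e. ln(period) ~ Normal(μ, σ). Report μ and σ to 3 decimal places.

μ ≈ 4.784, σ ≈ 0.314

If T ~ Lognormal(μ,σ) then ln T ~ Normal(μ,σ), so the p-quantile of ln T is μ + z_p·σ.
ln(106) = 4.663 and ln(135) = 4.905; z_{0.35} = -0.3853, z_{0.65} = 0.3853.
σ = (4.905 − 4.663)/(0.3853 − (-0.3853)) = 0.314.
μ = 4.663 − (-0.3853)·0.314 = 4.784.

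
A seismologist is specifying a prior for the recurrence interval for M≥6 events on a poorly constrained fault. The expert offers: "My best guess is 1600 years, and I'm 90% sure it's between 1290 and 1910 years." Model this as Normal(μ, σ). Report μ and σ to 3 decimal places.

μ = 1600.000, σ = 188.467

A symmetric 90% interval runs μ ± z·σ with z = 1.645.
Half-width = 310, so σ = 310/1.645 = 188.467.
μ is the stated best guess, 1600.000.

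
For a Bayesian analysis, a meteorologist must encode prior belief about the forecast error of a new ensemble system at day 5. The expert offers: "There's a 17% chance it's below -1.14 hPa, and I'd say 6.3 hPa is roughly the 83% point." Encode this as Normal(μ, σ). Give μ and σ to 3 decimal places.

μ = 2.580, σ = 3.899

The p-quantile of Normal(μ,σ) is μ + z_p·σ, with z_{0.17} = -0.9542 and z_{0.83} = 0.9542.
Eliminate σ: μ = (z₂·x₁ − z₁·x₂)/(z₂ − z₁) = (0.9542·-1.14 − (-0.9542)·6.3)/1.908 = 2.580.
Then σ = (x₂ − x₁)/(z₂ − z₁) = (6.3 − -1.14)/1.908 = 3.899.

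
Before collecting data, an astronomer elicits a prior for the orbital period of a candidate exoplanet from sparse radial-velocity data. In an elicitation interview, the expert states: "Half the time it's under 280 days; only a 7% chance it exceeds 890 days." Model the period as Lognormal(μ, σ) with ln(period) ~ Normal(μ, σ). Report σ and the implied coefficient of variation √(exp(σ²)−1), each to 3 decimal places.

If T ~ Lognormal(μ,σ) then ln T ~ Normal(μ,σ), so the p-quantile of ln T is μ + z_p·σ.
ln(280) = 5.635 and ln(890) = 6.791; z_{0.5} = 0, z_{0.93} = 1.476.
σ = (6.791 − 5.635)/(1.476 − (0)) = 0.784.
μ = 5.635 − (0)·0.784 = 5.635.
CV = √(exp(σ²)−1) = √(exp(0.6140)−1) = 0.921.

σ ≈ 0.784, CV ≈ 0.921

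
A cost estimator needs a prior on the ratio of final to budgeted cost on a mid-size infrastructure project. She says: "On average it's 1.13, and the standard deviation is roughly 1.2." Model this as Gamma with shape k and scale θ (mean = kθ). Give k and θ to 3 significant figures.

For Gamma(k, scale θ): mean = kθ, variance = kθ², so CV = 1/√k.
CV = SD/mean = 1.2/1.13 = 1.062, hence k = 1/CV² = 0.887.
Then θ = mean/k = 1.13/0.887 = 1.27.

k ≈ 0.887, θ ≈ 1.27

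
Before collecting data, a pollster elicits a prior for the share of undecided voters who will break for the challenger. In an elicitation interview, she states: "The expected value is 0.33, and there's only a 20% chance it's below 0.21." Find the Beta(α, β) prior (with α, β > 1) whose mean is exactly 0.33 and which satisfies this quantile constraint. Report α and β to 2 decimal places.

α ≈ 3.72, β ≈ 7.56

With mean 0.33 fixed, write α = 0.33s, β = 0.67s where s = α+β.
Need P(θ < 0.21) = 0.2 under Beta(0.33s, 0.67s). Normal approximation: (q−m)/√(m(1−m)/s) ≈ z_{0.2} = -0.842, so s ≈ 0.33·0.67·(-0.842)²/(0.21−0.33)² = 10.9.
At s = 10.9: P(θ<0.21) ≈ 0.205. Adjusting to match 0.2 gives s ≈ 11.28.
So α = 0.33·11.28 ≈ 3.72, β = 0.67·11.28 ≈ 7.56.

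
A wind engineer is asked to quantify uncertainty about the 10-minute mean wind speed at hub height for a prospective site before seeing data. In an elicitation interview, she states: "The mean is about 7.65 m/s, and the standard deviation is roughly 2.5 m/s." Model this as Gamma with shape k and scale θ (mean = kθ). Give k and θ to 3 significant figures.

For Gamma(k, scale θ): mean = kθ, variance = kθ², so CV = 1/√k.
CV = SD/mean = 2.5/7.65 = 0.3268, hence k = 1/CV² = 9.36.
Then θ = mean/k = 7.65/9.36 = 0.817.

k ≈ 9.36, θ ≈ 0.817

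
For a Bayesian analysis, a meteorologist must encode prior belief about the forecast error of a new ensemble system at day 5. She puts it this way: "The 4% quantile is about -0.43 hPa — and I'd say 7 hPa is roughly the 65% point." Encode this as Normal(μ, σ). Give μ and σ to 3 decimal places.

μ = 5.660, σ = 3.478

The p-quantile of Normal(μ,σ) is μ + z_p·σ, with z_{0.04} = -1.751 and z_{0.65} = 0.3853.
Eliminate σ: μ = (z₂·x₁ − z₁·x₂)/(z₂ − z₁) = (0.3853·-0.43 − (-1.751)·7)/2.136 = 5.660.
Then σ = (x₂ − x₁)/(z₂ − z₁) = (7 − -0.43)/2.136 = 3.478.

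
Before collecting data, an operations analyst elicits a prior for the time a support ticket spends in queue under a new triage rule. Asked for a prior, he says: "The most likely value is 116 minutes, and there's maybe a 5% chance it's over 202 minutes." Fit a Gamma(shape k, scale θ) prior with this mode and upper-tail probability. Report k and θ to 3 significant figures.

Gamma(k,θ) with k>1 has mode (k−1)θ, so θ = 116/(k−1).
Need P(X < 202) = 0.95 with θ tied to k this way. Start at k = 2, θ = 116: P(X<202) ≈ 0.519.
Too low — raise k to concentrate. Iterating converges to k ≈ 10.1.
Then θ = 116/(10.1−1) ≈ 12.8.

k ≈ 10.1, θ ≈ 12.8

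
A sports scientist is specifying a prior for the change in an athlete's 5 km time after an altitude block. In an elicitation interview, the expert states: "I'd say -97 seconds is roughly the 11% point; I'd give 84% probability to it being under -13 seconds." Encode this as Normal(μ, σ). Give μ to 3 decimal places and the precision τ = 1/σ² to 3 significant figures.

The p-quantile of Normal(μ,σ) is μ + z_p·σ, with z_{0.11} = -1.227 and z_{0.84} = 0.9945.
Eliminate σ: μ = (z₂·x₁ − z₁·x₂)/(z₂ − z₁) = (0.9945·-97 − (-1.227)·-13)/2.221 = -50.611.
Then σ = (x₂ − x₁)/(z₂ − z₁) = (-13 − -97)/2.221 = 37.821.
Precision τ = 1/σ² = 1/37.82² = 0.000699.

μ = -50.611, τ = 0.000699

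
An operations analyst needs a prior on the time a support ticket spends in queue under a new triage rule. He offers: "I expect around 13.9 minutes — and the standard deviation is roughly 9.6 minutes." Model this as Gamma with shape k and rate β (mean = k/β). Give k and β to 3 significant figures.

For Gamma(k, rate β): mean = k/β, variance = k/β², so CV = 1/√k.
CV = SD/mean = 9.6/13.9 = 0.6906, hence k = 1/CV² = 2.1.
Then β = k/mean = 2.1/13.9 = 0.151.

k ≈ 2.1, β ≈ 0.151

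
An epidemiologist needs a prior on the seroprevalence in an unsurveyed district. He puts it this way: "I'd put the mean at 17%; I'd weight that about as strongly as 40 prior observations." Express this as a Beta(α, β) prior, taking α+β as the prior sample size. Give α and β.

Under the effective-sample-size interpretation, Beta(α, β) has prior mean α/(α+β) and prior sample size α+β.
So α+β = 40 and α/(α+β) = 0.17, giving α = 0.17·40 = 6.8 and β = 40 − 6.8 = 33.2.

α = 6.8, β = 33.2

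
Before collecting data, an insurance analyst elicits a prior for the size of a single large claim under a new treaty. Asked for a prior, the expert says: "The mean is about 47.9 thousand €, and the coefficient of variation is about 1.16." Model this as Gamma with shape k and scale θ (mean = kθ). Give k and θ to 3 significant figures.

For Gamma(k, scale θ): mean = kθ, variance = kθ², so CV = 1/√k.
CV = 1.16, hence k = 1/CV² = 0.743.
Then θ = mean/k = 47.9/0.743 = 64.5.

k ≈ 0.743, θ ≈ 64.5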